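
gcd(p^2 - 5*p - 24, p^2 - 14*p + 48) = p - 8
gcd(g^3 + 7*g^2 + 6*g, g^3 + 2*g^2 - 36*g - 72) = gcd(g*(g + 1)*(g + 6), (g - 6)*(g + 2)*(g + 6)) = g + 6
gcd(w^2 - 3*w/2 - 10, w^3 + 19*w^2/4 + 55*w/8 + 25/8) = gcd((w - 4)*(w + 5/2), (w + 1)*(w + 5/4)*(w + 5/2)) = w + 5/2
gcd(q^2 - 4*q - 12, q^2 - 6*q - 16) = q + 2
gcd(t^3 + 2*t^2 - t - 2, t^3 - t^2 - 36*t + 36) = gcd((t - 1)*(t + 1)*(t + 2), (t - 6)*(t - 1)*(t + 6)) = t - 1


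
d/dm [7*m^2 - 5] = 14*m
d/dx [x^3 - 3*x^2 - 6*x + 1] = 3*x^2 - 6*x - 6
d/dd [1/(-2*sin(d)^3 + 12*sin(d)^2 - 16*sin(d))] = (3*cos(d) - 12/tan(d) + 8*cos(d)/sin(d)^2)/(2*(sin(d) - 4)^2*(sin(d) - 2)^2)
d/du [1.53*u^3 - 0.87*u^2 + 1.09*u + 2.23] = 4.59*u^2 - 1.74*u + 1.09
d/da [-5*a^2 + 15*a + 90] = 15 - 10*a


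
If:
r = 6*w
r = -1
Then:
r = -1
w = -1/6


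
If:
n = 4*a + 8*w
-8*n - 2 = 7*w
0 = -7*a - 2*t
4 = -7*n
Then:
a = -43/49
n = -4/7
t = 43/14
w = 18/49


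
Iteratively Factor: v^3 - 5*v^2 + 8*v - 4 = (v - 1)*(v^2 - 4*v + 4) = (v - 2)*(v - 1)*(v - 2)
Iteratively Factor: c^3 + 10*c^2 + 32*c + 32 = (c + 4)*(c^2 + 6*c + 8) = (c + 4)^2*(c + 2)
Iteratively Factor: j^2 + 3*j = (j)*(j + 3)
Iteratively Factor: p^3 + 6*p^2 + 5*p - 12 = (p + 4)*(p^2 + 2*p - 3) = (p - 1)*(p + 4)*(p + 3)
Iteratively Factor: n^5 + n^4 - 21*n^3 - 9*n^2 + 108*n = (n + 4)*(n^4 - 3*n^3 - 9*n^2 + 27*n) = (n - 3)*(n + 4)*(n^3 - 9*n) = (n - 3)*(n + 3)*(n + 4)*(n^2 - 3*n) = n*(n - 3)*(n + 3)*(n + 4)*(n - 3)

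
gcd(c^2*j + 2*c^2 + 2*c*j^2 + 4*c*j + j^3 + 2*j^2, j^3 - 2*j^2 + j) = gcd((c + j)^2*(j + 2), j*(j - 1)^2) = 1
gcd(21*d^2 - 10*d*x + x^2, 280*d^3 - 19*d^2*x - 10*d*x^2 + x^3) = -7*d + x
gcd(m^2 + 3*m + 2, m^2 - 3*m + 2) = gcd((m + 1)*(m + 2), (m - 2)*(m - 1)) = 1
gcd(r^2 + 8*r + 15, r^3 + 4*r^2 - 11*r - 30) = r + 5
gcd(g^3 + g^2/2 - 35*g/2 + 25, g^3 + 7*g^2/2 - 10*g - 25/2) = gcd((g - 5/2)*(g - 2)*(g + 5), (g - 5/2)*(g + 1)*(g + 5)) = g^2 + 5*g/2 - 25/2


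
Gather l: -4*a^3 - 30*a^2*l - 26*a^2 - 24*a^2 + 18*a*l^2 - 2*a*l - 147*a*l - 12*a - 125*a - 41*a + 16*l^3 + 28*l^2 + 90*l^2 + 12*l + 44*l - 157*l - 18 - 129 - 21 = -4*a^3 - 50*a^2 - 178*a + 16*l^3 + l^2*(18*a + 118) + l*(-30*a^2 - 149*a - 101) - 168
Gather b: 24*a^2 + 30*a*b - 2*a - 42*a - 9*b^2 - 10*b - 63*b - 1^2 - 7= 24*a^2 - 44*a - 9*b^2 + b*(30*a - 73) - 8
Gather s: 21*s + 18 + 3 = 21*s + 21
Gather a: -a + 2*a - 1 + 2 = a + 1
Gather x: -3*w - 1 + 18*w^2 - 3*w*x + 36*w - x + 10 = 18*w^2 + 33*w + x*(-3*w - 1) + 9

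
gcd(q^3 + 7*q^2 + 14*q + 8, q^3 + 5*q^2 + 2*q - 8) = q^2 + 6*q + 8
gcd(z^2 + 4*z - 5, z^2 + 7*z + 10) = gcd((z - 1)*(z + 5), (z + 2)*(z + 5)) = z + 5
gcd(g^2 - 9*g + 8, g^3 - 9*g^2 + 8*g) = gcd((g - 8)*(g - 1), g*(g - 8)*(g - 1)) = g^2 - 9*g + 8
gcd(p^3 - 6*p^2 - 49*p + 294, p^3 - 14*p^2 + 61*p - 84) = p - 7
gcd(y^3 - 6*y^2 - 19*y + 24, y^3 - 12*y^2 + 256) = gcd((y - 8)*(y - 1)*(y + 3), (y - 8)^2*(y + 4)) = y - 8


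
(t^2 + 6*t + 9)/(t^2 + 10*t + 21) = (t + 3)/(t + 7)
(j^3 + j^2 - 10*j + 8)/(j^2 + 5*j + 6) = (j^3 + j^2 - 10*j + 8)/(j^2 + 5*j + 6)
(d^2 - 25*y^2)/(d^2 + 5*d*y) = (d - 5*y)/d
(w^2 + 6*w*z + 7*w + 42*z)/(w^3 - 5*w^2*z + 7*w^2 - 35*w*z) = (-w - 6*z)/(w*(-w + 5*z))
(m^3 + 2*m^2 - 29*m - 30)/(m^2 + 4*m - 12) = (m^2 - 4*m - 5)/(m - 2)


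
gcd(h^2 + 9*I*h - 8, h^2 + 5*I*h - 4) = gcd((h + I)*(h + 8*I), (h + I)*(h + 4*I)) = h + I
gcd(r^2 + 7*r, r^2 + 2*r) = r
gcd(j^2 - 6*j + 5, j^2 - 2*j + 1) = j - 1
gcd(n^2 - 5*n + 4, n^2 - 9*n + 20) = n - 4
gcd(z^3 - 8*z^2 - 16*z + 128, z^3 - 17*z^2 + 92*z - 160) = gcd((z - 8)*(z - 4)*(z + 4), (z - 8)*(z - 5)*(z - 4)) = z^2 - 12*z + 32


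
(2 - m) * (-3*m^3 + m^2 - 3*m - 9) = 3*m^4 - 7*m^3 + 5*m^2 + 3*m - 18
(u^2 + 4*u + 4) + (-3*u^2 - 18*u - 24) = -2*u^2 - 14*u - 20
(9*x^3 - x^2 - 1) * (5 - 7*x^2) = -63*x^5 + 7*x^4 + 45*x^3 + 2*x^2 - 5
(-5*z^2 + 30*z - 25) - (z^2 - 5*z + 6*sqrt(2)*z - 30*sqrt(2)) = -6*z^2 - 6*sqrt(2)*z + 35*z - 25 + 30*sqrt(2)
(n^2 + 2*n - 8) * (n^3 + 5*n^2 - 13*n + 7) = n^5 + 7*n^4 - 11*n^3 - 59*n^2 + 118*n - 56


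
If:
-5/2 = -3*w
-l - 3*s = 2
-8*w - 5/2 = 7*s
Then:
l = 27/14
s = -55/42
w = 5/6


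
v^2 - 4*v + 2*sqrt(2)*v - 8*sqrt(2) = (v - 4)*(v + 2*sqrt(2))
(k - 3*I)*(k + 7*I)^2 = k^3 + 11*I*k^2 - 7*k + 147*I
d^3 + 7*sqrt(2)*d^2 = d^2*(d + 7*sqrt(2))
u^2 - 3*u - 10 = (u - 5)*(u + 2)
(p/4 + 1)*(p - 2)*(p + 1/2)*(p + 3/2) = p^4/4 + p^3 - 13*p^2/16 - 29*p/8 - 3/2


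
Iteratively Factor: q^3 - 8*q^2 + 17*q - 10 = (q - 1)*(q^2 - 7*q + 10) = (q - 2)*(q - 1)*(q - 5)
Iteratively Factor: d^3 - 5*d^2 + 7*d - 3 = (d - 1)*(d^2 - 4*d + 3) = (d - 3)*(d - 1)*(d - 1)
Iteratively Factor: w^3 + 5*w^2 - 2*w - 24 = (w + 4)*(w^2 + w - 6) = (w - 2)*(w + 4)*(w + 3)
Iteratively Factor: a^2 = (a)*(a)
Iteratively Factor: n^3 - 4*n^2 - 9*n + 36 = (n - 3)*(n^2 - n - 12) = (n - 3)*(n + 3)*(n - 4)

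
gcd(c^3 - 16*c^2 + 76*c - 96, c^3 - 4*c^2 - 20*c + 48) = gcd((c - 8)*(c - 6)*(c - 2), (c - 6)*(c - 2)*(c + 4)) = c^2 - 8*c + 12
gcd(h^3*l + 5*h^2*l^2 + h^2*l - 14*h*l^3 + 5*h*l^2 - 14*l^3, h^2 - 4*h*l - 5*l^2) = 1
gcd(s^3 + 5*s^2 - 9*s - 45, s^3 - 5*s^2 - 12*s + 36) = s + 3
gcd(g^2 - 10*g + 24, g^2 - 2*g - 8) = g - 4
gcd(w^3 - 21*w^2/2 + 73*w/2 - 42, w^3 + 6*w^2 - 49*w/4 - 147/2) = w - 7/2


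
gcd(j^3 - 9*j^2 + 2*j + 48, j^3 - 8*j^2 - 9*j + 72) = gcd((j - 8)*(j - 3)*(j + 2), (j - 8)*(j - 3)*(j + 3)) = j^2 - 11*j + 24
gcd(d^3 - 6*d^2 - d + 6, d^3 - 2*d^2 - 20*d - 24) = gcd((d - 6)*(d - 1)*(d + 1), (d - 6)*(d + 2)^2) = d - 6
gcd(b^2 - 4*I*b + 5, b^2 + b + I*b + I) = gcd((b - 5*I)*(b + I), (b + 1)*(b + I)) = b + I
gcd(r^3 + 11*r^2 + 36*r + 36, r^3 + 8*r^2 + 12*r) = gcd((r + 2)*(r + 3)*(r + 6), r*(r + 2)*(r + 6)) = r^2 + 8*r + 12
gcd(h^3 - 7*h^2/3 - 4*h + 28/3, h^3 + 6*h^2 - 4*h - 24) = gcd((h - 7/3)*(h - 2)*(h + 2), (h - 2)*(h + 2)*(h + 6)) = h^2 - 4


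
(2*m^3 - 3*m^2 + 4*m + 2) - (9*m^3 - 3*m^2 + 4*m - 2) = 4 - 7*m^3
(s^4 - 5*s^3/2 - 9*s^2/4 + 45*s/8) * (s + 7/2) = s^5 + s^4 - 11*s^3 - 9*s^2/4 + 315*s/16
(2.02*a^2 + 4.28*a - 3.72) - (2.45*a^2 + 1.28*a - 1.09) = -0.43*a^2 + 3.0*a - 2.63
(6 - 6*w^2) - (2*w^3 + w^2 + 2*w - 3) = -2*w^3 - 7*w^2 - 2*w + 9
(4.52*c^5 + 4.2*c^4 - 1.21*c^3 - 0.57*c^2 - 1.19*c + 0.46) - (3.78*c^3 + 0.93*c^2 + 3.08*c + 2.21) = 4.52*c^5 + 4.2*c^4 - 4.99*c^3 - 1.5*c^2 - 4.27*c - 1.75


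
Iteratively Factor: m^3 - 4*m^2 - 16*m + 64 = (m + 4)*(m^2 - 8*m + 16) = (m - 4)*(m + 4)*(m - 4)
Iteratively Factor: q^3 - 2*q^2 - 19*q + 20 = (q + 4)*(q^2 - 6*q + 5) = (q - 5)*(q + 4)*(q - 1)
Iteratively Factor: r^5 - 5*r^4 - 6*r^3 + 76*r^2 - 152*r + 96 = (r - 2)*(r^4 - 3*r^3 - 12*r^2 + 52*r - 48) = (r - 3)*(r - 2)*(r^3 - 12*r + 16) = (r - 3)*(r - 2)^2*(r^2 + 2*r - 8) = (r - 3)*(r - 2)^3*(r + 4)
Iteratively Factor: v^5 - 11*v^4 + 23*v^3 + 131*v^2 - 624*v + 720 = (v - 4)*(v^4 - 7*v^3 - 5*v^2 + 111*v - 180) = (v - 5)*(v - 4)*(v^3 - 2*v^2 - 15*v + 36) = (v - 5)*(v - 4)*(v - 3)*(v^2 + v - 12) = (v - 5)*(v - 4)*(v - 3)^2*(v + 4)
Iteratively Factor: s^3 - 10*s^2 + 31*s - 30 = (s - 3)*(s^2 - 7*s + 10) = (s - 5)*(s - 3)*(s - 2)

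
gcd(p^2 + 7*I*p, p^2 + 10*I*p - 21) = p + 7*I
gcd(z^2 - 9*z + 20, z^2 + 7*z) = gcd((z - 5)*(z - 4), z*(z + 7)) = 1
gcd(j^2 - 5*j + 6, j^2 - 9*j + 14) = j - 2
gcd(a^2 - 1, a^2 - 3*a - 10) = 1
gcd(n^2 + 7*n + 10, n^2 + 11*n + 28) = 1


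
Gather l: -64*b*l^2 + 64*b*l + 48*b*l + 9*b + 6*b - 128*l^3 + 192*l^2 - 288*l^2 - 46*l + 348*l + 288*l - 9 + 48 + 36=15*b - 128*l^3 + l^2*(-64*b - 96) + l*(112*b + 590) + 75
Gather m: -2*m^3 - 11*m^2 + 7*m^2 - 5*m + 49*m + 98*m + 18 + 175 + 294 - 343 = -2*m^3 - 4*m^2 + 142*m + 144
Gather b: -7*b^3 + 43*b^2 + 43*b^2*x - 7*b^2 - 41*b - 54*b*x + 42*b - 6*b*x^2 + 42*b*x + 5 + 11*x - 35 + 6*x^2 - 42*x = -7*b^3 + b^2*(43*x + 36) + b*(-6*x^2 - 12*x + 1) + 6*x^2 - 31*x - 30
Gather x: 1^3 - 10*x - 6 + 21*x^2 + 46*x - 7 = 21*x^2 + 36*x - 12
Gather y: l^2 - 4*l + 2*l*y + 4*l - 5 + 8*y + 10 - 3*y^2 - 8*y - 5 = l^2 + 2*l*y - 3*y^2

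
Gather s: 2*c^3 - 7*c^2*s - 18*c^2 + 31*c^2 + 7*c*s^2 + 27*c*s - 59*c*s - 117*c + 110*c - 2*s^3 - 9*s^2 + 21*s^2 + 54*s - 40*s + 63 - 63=2*c^3 + 13*c^2 - 7*c - 2*s^3 + s^2*(7*c + 12) + s*(-7*c^2 - 32*c + 14)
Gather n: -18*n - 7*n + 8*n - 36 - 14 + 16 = -17*n - 34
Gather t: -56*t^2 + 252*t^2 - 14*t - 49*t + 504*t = 196*t^2 + 441*t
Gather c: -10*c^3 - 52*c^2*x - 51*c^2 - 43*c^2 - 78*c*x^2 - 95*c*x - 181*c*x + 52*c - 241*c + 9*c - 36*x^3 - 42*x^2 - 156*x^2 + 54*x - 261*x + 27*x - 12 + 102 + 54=-10*c^3 + c^2*(-52*x - 94) + c*(-78*x^2 - 276*x - 180) - 36*x^3 - 198*x^2 - 180*x + 144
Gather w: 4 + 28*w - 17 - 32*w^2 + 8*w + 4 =-32*w^2 + 36*w - 9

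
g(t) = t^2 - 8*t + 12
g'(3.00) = -2.00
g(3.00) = -3.00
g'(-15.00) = -38.00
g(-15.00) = 357.00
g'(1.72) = -4.56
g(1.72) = 1.20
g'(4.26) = 0.52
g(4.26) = -3.93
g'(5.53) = 3.06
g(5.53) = -1.66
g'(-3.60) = -15.20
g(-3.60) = 53.76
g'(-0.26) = -8.52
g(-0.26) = 14.15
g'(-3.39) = -14.78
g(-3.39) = 50.61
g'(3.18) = -1.64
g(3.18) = -3.33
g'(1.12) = -5.76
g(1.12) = 4.29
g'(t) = 2*t - 8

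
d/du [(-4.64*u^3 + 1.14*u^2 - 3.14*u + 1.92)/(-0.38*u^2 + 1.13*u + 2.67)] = (1.7632*u^4 - 10.4864*u^3 - 37.0714*u^2 + 7.5468*u - 10.5534)/(0.1444*u^4 - 0.8588*u^3 - 0.7523*u^2 + 6.0342*u + 7.1289)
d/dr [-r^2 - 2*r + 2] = -2*r - 2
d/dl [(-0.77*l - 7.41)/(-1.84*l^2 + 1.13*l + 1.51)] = (-1.4168*l^2 - 27.2688*l + 7.2106)/(3.3856*l^4 - 4.1584*l^3 - 4.2799*l^2 + 3.4126*l + 2.2801)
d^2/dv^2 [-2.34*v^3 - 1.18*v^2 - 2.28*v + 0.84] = -14.04*v - 2.36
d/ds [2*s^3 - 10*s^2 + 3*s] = 6*s^2 - 20*s + 3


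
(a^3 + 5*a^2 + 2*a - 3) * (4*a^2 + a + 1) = 4*a^5 + 21*a^4 + 14*a^3 - 5*a^2 - a - 3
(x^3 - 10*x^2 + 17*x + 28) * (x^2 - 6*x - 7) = x^5 - 16*x^4 + 70*x^3 - 4*x^2 - 287*x - 196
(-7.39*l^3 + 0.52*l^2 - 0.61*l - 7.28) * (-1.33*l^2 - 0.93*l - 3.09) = 9.8287*l^5 + 6.1811*l^4 + 23.1628*l^3 + 8.6429*l^2 + 8.6553*l + 22.4952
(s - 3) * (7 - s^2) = -s^3 + 3*s^2 + 7*s - 21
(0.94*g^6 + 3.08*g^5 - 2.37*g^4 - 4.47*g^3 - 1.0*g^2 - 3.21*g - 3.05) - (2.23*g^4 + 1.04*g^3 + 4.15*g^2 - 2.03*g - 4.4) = 0.94*g^6 + 3.08*g^5 - 4.6*g^4 - 5.51*g^3 - 5.15*g^2 - 1.18*g + 1.35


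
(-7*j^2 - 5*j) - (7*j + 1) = -7*j^2 - 12*j - 1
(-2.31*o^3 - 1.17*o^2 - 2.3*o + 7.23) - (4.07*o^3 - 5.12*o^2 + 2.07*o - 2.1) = -6.38*o^3 + 3.95*o^2 - 4.37*o + 9.33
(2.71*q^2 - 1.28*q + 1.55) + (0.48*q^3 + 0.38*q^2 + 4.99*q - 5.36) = 0.48*q^3 + 3.09*q^2 + 3.71*q - 3.81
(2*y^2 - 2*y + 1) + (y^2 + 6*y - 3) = 3*y^2 + 4*y - 2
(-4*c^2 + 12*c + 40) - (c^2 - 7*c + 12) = -5*c^2 + 19*c + 28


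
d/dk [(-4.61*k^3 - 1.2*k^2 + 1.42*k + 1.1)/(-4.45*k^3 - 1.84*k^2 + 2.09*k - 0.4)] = (3.1424*k^4 - 6.6318*k^3 + 20.3218*k^2 + 5.008*k - 2.867)/(19.8025*k^6 + 16.376*k^5 - 15.2154*k^4 - 4.1312*k^3 + 5.8401*k^2 - 1.672*k + 0.16)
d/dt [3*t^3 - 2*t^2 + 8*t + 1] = 9*t^2 - 4*t + 8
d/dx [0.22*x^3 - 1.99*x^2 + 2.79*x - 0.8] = 0.66*x^2 - 3.98*x + 2.79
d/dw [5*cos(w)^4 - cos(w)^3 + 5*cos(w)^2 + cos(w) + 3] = (-20*cos(w)^3 + 3*cos(w)^2 - 10*cos(w) - 1)*sin(w)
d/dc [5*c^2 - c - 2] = 10*c - 1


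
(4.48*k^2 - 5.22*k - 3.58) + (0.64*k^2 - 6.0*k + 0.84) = 5.12*k^2 - 11.22*k - 2.74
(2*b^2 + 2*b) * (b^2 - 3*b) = 2*b^4 - 4*b^3 - 6*b^2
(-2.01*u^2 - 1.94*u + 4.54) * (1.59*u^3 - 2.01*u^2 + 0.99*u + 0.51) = -3.1959*u^5 + 0.955499999999999*u^4 + 9.1281*u^3 - 12.0711*u^2 + 3.5052*u + 2.3154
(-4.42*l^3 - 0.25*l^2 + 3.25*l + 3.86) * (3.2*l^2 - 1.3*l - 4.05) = -14.144*l^5 + 4.946*l^4 + 28.626*l^3 + 9.1395*l^2 - 18.1805*l - 15.633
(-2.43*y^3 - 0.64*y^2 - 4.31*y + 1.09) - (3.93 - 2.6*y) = -2.43*y^3 - 0.64*y^2 - 1.71*y - 2.84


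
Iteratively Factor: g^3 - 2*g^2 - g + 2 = (g + 1)*(g^2 - 3*g + 2) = (g - 2)*(g + 1)*(g - 1)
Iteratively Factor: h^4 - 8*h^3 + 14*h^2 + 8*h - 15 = (h + 1)*(h^3 - 9*h^2 + 23*h - 15) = (h - 5)*(h + 1)*(h^2 - 4*h + 3) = (h - 5)*(h - 1)*(h + 1)*(h - 3)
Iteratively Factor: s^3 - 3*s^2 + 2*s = (s)*(s^2 - 3*s + 2) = s*(s - 1)*(s - 2)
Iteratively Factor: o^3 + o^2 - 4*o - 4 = (o + 2)*(o^2 - o - 2) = (o + 1)*(o + 2)*(o - 2)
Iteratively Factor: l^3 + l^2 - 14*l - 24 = (l - 4)*(l^2 + 5*l + 6) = (l - 4)*(l + 3)*(l + 2)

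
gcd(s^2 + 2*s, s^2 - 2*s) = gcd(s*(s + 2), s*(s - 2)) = s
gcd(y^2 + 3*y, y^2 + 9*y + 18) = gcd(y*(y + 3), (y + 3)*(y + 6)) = y + 3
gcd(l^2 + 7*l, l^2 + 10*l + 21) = l + 7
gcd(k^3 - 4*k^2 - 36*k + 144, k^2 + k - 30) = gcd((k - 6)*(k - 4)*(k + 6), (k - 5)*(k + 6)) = k + 6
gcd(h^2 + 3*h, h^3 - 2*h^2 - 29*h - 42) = h + 3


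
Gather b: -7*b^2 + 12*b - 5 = -7*b^2 + 12*b - 5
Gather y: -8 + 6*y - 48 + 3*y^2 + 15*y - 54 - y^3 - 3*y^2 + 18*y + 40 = -y^3 + 39*y - 70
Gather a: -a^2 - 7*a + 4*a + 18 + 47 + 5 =-a^2 - 3*a + 70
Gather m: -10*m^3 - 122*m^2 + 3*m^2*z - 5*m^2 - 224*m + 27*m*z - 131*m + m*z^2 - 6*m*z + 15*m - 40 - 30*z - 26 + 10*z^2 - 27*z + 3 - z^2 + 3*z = -10*m^3 + m^2*(3*z - 127) + m*(z^2 + 21*z - 340) + 9*z^2 - 54*z - 63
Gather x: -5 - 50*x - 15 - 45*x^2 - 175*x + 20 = -45*x^2 - 225*x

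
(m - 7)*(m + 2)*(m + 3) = m^3 - 2*m^2 - 29*m - 42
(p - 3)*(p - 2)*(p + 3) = p^3 - 2*p^2 - 9*p + 18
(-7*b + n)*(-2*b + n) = 14*b^2 - 9*b*n + n^2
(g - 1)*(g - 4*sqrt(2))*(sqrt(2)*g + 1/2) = sqrt(2)*g^3 - 15*g^2/2 - sqrt(2)*g^2 - 2*sqrt(2)*g + 15*g/2 + 2*sqrt(2)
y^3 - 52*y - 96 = (y - 8)*(y + 2)*(y + 6)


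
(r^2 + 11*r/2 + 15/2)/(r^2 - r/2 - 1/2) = (2*r^2 + 11*r + 15)/(2*r^2 - r - 1)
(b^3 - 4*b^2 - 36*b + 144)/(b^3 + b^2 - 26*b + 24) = (b - 6)/(b - 1)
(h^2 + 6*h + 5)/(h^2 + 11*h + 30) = (h + 1)/(h + 6)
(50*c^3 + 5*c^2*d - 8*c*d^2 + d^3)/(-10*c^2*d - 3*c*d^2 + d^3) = (-5*c + d)/d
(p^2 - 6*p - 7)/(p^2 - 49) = (p + 1)/(p + 7)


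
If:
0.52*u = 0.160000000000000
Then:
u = 0.31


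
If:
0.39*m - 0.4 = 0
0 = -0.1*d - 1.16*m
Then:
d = -11.90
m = 1.03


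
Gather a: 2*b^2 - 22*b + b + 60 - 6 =2*b^2 - 21*b + 54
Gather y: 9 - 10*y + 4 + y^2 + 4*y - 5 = y^2 - 6*y + 8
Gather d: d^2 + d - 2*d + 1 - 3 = d^2 - d - 2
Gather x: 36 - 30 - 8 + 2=0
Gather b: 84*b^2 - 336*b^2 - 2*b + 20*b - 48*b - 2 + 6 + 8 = -252*b^2 - 30*b + 12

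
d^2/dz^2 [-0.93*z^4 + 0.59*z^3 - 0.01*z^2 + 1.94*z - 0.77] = -11.16*z^2 + 3.54*z - 0.02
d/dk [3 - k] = -1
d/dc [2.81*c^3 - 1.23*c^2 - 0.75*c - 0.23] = 8.43*c^2 - 2.46*c - 0.75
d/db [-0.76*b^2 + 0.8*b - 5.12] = 0.8 - 1.52*b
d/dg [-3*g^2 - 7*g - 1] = -6*g - 7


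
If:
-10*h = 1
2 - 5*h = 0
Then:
No Solution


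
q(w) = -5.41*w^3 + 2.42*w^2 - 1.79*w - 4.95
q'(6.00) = -557.03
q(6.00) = -1097.13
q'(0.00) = -1.79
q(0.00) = -4.95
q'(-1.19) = -30.53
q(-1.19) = 9.72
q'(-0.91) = -19.63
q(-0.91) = 2.76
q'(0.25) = -1.59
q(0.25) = -5.33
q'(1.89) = -50.62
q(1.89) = -36.21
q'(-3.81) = -255.83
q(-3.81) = 336.21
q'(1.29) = -22.55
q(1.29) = -14.85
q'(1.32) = -23.68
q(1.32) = -15.54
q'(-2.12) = -84.99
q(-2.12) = 61.27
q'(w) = -16.23*w^2 + 4.84*w - 1.79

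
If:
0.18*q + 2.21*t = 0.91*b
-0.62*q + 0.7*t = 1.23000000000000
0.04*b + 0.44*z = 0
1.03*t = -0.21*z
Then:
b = -0.41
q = -1.99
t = -0.01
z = 0.04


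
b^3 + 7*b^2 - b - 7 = (b - 1)*(b + 1)*(b + 7)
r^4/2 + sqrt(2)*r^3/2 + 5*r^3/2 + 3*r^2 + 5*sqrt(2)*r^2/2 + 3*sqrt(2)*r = r*(r/2 + sqrt(2)/2)*(r + 2)*(r + 3)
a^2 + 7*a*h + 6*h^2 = (a + h)*(a + 6*h)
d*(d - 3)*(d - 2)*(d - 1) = d^4 - 6*d^3 + 11*d^2 - 6*d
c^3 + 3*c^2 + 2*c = c*(c + 1)*(c + 2)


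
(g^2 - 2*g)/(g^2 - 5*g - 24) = g*(2 - g)/(-g^2 + 5*g + 24)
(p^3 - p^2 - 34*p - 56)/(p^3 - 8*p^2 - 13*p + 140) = (p + 2)/(p - 5)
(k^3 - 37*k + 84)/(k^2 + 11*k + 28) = (k^2 - 7*k + 12)/(k + 4)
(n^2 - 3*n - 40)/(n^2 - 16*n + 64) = (n + 5)/(n - 8)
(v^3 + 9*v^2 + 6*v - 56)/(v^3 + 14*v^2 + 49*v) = (v^2 + 2*v - 8)/(v*(v + 7))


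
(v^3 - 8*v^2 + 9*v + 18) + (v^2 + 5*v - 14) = v^3 - 7*v^2 + 14*v + 4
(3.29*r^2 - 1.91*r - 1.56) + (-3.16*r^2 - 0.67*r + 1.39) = 0.13*r^2 - 2.58*r - 0.17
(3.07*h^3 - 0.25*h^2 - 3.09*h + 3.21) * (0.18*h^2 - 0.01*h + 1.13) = 0.5526*h^5 - 0.0757*h^4 + 2.9154*h^3 + 0.3262*h^2 - 3.5238*h + 3.6273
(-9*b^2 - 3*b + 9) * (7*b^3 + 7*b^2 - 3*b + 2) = -63*b^5 - 84*b^4 + 69*b^3 + 54*b^2 - 33*b + 18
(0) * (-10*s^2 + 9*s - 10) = 0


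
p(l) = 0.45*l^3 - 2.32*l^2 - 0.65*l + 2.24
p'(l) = 1.35*l^2 - 4.64*l - 0.65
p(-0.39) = 2.11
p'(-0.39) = 1.36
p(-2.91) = -26.60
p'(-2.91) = 24.28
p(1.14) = -0.85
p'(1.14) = -4.19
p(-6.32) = -199.91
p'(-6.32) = 82.60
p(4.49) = -6.72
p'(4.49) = 5.73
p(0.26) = 1.92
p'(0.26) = -1.77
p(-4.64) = -89.65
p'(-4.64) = 49.94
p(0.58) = 1.17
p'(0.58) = -2.89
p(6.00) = 12.02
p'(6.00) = 20.11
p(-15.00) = -2028.76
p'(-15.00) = 372.70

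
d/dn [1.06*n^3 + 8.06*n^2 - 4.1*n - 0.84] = 3.18*n^2 + 16.12*n - 4.1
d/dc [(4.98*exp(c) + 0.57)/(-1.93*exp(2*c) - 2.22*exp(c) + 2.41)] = (9.6114*exp(2*c) + 2.2002*exp(c) + 13.2672)*exp(c)/(3.7249*exp(4*c) + 8.5692*exp(3*c) - 4.3742*exp(2*c) - 10.7004*exp(c) + 5.8081)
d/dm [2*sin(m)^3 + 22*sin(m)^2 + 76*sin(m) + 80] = 2*(3*sin(m)^2 + 22*sin(m) + 38)*cos(m)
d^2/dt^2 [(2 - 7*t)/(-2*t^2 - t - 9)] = 2*((4*t + 1)^2*(7*t - 2) - 3*(14*t + 1)*(2*t^2 + t + 9))/(2*t^2 + t + 9)^3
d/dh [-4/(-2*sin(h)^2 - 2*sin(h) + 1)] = -(8*sin(2*h) + 8*cos(h))/(2*sin(h) - cos(2*h))^2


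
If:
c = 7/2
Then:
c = 7/2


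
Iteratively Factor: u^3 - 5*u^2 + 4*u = (u - 1)*(u^2 - 4*u) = u*(u - 1)*(u - 4)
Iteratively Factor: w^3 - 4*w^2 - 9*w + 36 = (w + 3)*(w^2 - 7*w + 12) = (w - 3)*(w + 3)*(w - 4)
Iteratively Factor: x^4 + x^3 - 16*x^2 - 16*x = (x + 4)*(x^3 - 3*x^2 - 4*x) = (x - 4)*(x + 4)*(x^2 + x) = (x - 4)*(x + 1)*(x + 4)*(x)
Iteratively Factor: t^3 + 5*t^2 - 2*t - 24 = (t + 4)*(t^2 + t - 6) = (t - 2)*(t + 4)*(t + 3)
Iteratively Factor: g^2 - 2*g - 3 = (g + 1)*(g - 3)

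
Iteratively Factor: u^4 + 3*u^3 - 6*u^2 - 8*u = (u + 1)*(u^3 + 2*u^2 - 8*u) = (u - 2)*(u + 1)*(u^2 + 4*u) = u*(u - 2)*(u + 1)*(u + 4)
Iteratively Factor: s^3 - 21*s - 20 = (s + 4)*(s^2 - 4*s - 5) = (s - 5)*(s + 4)*(s + 1)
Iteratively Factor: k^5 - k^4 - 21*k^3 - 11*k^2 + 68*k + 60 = (k - 2)*(k^4 + k^3 - 19*k^2 - 49*k - 30) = (k - 2)*(k + 2)*(k^3 - k^2 - 17*k - 15) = (k - 5)*(k - 2)*(k + 2)*(k^2 + 4*k + 3) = (k - 5)*(k - 2)*(k + 1)*(k + 2)*(k + 3)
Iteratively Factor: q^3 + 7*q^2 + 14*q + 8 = (q + 2)*(q^2 + 5*q + 4) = (q + 2)*(q + 4)*(q + 1)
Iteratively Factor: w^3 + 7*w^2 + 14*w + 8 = (w + 1)*(w^2 + 6*w + 8) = (w + 1)*(w + 2)*(w + 4)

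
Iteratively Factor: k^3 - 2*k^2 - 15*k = (k + 3)*(k^2 - 5*k) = k*(k + 3)*(k - 5)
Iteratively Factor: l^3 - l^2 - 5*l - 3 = (l - 3)*(l^2 + 2*l + 1) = (l - 3)*(l + 1)*(l + 1)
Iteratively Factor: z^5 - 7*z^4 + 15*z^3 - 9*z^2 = (z - 1)*(z^4 - 6*z^3 + 9*z^2) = z*(z - 1)*(z^3 - 6*z^2 + 9*z) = z^2*(z - 1)*(z^2 - 6*z + 9) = z^2*(z - 3)*(z - 1)*(z - 3)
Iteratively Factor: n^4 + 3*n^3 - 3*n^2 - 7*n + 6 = (n - 1)*(n^3 + 4*n^2 + n - 6) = (n - 1)*(n + 2)*(n^2 + 2*n - 3) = (n - 1)*(n + 2)*(n + 3)*(n - 1)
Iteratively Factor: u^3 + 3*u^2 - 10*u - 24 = (u + 4)*(u^2 - u - 6) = (u - 3)*(u + 4)*(u + 2)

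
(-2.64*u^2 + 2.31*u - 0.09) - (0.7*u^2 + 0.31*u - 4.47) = -3.34*u^2 + 2.0*u + 4.38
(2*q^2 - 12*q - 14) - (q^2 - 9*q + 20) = q^2 - 3*q - 34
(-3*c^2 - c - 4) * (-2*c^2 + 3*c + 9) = 6*c^4 - 7*c^3 - 22*c^2 - 21*c - 36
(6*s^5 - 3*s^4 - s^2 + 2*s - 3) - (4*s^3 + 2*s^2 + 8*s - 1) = 6*s^5 - 3*s^4 - 4*s^3 - 3*s^2 - 6*s - 2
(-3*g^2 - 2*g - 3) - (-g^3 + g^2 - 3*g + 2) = g^3 - 4*g^2 + g - 5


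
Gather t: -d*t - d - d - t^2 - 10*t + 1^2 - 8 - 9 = -2*d - t^2 + t*(-d - 10) - 16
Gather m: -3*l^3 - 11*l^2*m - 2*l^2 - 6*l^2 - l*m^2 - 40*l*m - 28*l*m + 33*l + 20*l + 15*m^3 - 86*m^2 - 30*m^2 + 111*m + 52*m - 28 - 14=-3*l^3 - 8*l^2 + 53*l + 15*m^3 + m^2*(-l - 116) + m*(-11*l^2 - 68*l + 163) - 42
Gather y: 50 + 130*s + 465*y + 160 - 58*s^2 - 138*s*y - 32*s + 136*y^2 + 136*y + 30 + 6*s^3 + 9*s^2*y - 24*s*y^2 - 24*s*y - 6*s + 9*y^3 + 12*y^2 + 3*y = 6*s^3 - 58*s^2 + 92*s + 9*y^3 + y^2*(148 - 24*s) + y*(9*s^2 - 162*s + 604) + 240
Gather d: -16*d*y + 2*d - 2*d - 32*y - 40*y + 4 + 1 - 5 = -16*d*y - 72*y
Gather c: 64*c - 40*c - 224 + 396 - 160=24*c + 12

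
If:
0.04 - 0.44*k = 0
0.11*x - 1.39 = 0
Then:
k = 0.09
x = 12.64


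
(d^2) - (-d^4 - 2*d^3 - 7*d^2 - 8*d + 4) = d^4 + 2*d^3 + 8*d^2 + 8*d - 4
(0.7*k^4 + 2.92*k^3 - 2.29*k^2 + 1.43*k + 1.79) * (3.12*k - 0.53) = 2.184*k^5 + 8.7394*k^4 - 8.6924*k^3 + 5.6753*k^2 + 4.8269*k - 0.9487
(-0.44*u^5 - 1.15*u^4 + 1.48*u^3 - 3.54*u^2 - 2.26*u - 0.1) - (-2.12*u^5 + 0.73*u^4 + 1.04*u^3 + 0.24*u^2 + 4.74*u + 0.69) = 1.68*u^5 - 1.88*u^4 + 0.44*u^3 - 3.78*u^2 - 7.0*u - 0.79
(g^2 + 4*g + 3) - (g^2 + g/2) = 7*g/2 + 3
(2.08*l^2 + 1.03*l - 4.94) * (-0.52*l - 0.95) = -1.0816*l^3 - 2.5116*l^2 + 1.5903*l + 4.693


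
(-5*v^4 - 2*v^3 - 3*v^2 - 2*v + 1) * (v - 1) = -5*v^5 + 3*v^4 - v^3 + v^2 + 3*v - 1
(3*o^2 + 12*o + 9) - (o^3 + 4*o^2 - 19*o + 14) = -o^3 - o^2 + 31*o - 5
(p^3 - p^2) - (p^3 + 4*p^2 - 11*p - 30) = -5*p^2 + 11*p + 30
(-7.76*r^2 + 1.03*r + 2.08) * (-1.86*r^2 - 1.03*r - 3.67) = 14.4336*r^4 + 6.077*r^3 + 23.5495*r^2 - 5.9225*r - 7.6336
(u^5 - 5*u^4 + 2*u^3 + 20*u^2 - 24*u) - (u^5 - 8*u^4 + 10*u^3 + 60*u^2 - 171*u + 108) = 3*u^4 - 8*u^3 - 40*u^2 + 147*u - 108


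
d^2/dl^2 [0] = 0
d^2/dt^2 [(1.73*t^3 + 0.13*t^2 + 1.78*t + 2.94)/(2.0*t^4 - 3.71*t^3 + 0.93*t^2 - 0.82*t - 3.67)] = (13.84*t^9 + 3.12*t^8 + 60.3455999999999*t^7 + 78.6323039999999*t^6 - 211.841448*t^5 + 302.560596*t^4 + 61.517832*t^3 + 70.944882*t^2 - 77.374122*t + 16.81119)/(8.0*t^12 - 44.52*t^11 + 93.7446*t^10 - 102.308411*t^9 + 36.057639*t^8 + 110.751177*t^7 - 170.685708*t^6 + 102.47694*t^5 + 6.17760300000002*t^4 - 133.667773*t^3 + 30.175107*t^2 - 33.133494*t - 49.430863)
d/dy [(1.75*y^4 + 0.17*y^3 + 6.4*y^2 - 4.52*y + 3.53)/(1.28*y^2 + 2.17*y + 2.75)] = (4.48*y^5 + 11.6101*y^4 + 19.9878*y^3 + 21.0761*y^2 + 26.1632*y - 20.0901)/(1.6384*y^4 + 5.5552*y^3 + 11.7489*y^2 + 11.935*y + 7.5625)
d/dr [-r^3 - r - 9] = -3*r^2 - 1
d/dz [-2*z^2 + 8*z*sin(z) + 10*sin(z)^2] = 8*z*cos(z) - 4*z + 8*sin(z) + 10*sin(2*z)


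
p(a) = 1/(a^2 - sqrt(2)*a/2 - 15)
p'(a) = (-2*a + sqrt(2)/2)/(a^2 - sqrt(2)*a/2 - 15)^2 = 2*(-4*a + sqrt(2))/(-2*a^2 + sqrt(2)*a + 30)^2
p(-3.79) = 0.49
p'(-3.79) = 1.98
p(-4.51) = 0.12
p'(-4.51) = 0.13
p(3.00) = -0.12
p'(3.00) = -0.08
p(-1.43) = -0.08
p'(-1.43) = 0.03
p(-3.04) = -0.28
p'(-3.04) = 0.52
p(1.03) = -0.07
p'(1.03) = -0.00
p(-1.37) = -0.08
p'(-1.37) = 0.02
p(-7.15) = 0.02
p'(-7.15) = 0.01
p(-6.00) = 0.04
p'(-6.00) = 0.02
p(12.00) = 0.01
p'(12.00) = 0.00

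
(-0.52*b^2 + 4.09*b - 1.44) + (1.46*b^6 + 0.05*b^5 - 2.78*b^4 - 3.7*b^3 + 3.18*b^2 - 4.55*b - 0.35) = 1.46*b^6 + 0.05*b^5 - 2.78*b^4 - 3.7*b^3 + 2.66*b^2 - 0.46*b - 1.79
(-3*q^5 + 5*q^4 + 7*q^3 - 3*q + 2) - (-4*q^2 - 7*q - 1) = -3*q^5 + 5*q^4 + 7*q^3 + 4*q^2 + 4*q + 3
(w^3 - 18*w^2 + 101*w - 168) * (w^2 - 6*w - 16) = w^5 - 24*w^4 + 193*w^3 - 486*w^2 - 608*w + 2688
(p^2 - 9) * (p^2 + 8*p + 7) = p^4 + 8*p^3 - 2*p^2 - 72*p - 63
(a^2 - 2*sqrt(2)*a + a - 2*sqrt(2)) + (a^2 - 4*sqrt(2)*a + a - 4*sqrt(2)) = 2*a^2 - 6*sqrt(2)*a + 2*a - 6*sqrt(2)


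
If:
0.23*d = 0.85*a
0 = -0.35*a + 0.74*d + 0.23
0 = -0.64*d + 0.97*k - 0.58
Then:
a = -0.10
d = -0.36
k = 0.36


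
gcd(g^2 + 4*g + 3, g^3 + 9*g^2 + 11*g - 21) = g + 3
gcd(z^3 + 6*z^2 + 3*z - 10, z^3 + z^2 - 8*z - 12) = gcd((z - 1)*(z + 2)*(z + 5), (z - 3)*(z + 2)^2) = z + 2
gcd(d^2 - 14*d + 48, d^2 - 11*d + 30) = d - 6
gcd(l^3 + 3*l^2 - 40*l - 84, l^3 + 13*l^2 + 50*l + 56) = l^2 + 9*l + 14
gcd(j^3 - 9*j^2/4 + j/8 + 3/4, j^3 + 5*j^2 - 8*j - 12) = j - 2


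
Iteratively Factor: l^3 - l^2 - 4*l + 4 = (l - 1)*(l^2 - 4) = (l - 1)*(l + 2)*(l - 2)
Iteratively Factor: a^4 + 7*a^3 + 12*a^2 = (a)*(a^3 + 7*a^2 + 12*a) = a*(a + 3)*(a^2 + 4*a) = a*(a + 3)*(a + 4)*(a)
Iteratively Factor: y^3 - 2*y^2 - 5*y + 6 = (y - 1)*(y^2 - y - 6) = (y - 3)*(y - 1)*(y + 2)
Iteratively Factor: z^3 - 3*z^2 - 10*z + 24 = (z - 2)*(z^2 - z - 12) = (z - 2)*(z + 3)*(z - 4)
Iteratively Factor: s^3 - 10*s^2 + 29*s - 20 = (s - 1)*(s^2 - 9*s + 20) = (s - 4)*(s - 1)*(s - 5)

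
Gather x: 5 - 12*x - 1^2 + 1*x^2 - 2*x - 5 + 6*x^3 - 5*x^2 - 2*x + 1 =6*x^3 - 4*x^2 - 16*x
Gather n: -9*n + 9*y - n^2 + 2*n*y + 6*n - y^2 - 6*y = -n^2 + n*(2*y - 3) - y^2 + 3*y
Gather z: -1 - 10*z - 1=-10*z - 2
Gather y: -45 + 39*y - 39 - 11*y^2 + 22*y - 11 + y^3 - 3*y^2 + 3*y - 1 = y^3 - 14*y^2 + 64*y - 96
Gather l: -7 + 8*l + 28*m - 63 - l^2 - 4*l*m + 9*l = -l^2 + l*(17 - 4*m) + 28*m - 70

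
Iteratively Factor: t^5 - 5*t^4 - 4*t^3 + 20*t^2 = (t + 2)*(t^4 - 7*t^3 + 10*t^2) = t*(t + 2)*(t^3 - 7*t^2 + 10*t) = t*(t - 5)*(t + 2)*(t^2 - 2*t) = t*(t - 5)*(t - 2)*(t + 2)*(t)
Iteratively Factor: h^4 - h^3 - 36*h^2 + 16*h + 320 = (h - 4)*(h^3 + 3*h^2 - 24*h - 80) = (h - 5)*(h - 4)*(h^2 + 8*h + 16) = (h - 5)*(h - 4)*(h + 4)*(h + 4)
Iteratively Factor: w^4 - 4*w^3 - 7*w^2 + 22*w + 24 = (w + 2)*(w^3 - 6*w^2 + 5*w + 12) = (w + 1)*(w + 2)*(w^2 - 7*w + 12) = (w - 3)*(w + 1)*(w + 2)*(w - 4)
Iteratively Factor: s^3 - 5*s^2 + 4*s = (s - 4)*(s^2 - s) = (s - 4)*(s - 1)*(s)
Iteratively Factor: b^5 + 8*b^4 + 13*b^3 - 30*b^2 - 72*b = (b + 4)*(b^4 + 4*b^3 - 3*b^2 - 18*b) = (b - 2)*(b + 4)*(b^3 + 6*b^2 + 9*b) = (b - 2)*(b + 3)*(b + 4)*(b^2 + 3*b) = b*(b - 2)*(b + 3)*(b + 4)*(b + 3)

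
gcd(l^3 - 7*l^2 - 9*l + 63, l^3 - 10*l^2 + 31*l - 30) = l - 3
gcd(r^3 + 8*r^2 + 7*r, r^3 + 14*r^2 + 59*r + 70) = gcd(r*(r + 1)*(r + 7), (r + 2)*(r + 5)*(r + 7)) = r + 7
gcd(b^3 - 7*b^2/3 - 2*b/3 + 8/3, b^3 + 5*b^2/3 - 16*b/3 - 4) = b - 2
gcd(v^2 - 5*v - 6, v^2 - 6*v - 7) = v + 1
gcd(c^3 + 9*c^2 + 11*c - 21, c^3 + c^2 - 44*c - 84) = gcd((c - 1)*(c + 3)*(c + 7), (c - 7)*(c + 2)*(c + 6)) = 1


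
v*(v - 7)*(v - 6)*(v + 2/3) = v^4 - 37*v^3/3 + 100*v^2/3 + 28*v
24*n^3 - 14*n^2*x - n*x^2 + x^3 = (-3*n + x)*(-2*n + x)*(4*n + x)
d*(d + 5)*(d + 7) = d^3 + 12*d^2 + 35*d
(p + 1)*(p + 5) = p^2 + 6*p + 5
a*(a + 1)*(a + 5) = a^3 + 6*a^2 + 5*a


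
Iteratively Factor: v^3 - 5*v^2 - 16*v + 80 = (v - 4)*(v^2 - v - 20) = (v - 4)*(v + 4)*(v - 5)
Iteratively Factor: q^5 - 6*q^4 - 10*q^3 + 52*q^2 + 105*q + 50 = (q - 5)*(q^4 - q^3 - 15*q^2 - 23*q - 10) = (q - 5)^2*(q^3 + 4*q^2 + 5*q + 2) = (q - 5)^2*(q + 1)*(q^2 + 3*q + 2) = (q - 5)^2*(q + 1)*(q + 2)*(q + 1)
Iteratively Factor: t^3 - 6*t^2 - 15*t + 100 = (t - 5)*(t^2 - t - 20) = (t - 5)^2*(t + 4)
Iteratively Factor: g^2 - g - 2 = (g + 1)*(g - 2)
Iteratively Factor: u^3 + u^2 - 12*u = (u)*(u^2 + u - 12) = u*(u - 3)*(u + 4)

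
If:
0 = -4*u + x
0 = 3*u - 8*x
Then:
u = 0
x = 0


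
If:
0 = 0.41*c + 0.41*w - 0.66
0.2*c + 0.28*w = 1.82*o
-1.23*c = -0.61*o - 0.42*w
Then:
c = 0.49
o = 0.23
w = 1.12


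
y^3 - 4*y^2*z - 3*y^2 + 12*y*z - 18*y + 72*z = (y - 6)*(y + 3)*(y - 4*z)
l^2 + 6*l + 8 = (l + 2)*(l + 4)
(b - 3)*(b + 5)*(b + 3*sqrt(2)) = b^3 + 2*b^2 + 3*sqrt(2)*b^2 - 15*b + 6*sqrt(2)*b - 45*sqrt(2)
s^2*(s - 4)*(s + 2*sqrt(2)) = s^4 - 4*s^3 + 2*sqrt(2)*s^3 - 8*sqrt(2)*s^2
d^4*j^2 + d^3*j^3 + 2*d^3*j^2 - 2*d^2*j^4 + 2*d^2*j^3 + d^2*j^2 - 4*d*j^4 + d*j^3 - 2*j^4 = (d - j)*(d + 2*j)*(d*j + j)^2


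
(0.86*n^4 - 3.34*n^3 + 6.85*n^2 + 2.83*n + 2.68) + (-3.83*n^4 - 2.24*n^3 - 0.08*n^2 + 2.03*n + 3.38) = -2.97*n^4 - 5.58*n^3 + 6.77*n^2 + 4.86*n + 6.06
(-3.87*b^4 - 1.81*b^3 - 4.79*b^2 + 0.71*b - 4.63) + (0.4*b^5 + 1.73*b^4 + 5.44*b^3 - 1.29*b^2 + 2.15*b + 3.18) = 0.4*b^5 - 2.14*b^4 + 3.63*b^3 - 6.08*b^2 + 2.86*b - 1.45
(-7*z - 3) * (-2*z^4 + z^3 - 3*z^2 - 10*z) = 14*z^5 - z^4 + 18*z^3 + 79*z^2 + 30*z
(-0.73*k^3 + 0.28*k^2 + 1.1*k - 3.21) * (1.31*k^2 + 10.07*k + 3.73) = -0.9563*k^5 - 6.9843*k^4 + 1.5377*k^3 + 7.9163*k^2 - 28.2217*k - 11.9733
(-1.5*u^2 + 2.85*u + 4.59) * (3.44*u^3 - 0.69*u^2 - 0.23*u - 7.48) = -5.16*u^5 + 10.839*u^4 + 14.1681*u^3 + 7.3974*u^2 - 22.3737*u - 34.3332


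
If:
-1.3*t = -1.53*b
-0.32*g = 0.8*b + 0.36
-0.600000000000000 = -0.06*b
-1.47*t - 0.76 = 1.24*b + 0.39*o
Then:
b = 10.00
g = -26.12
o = -78.10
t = 11.77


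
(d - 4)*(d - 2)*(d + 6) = d^3 - 28*d + 48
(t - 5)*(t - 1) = t^2 - 6*t + 5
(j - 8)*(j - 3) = j^2 - 11*j + 24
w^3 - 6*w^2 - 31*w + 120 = (w - 8)*(w - 3)*(w + 5)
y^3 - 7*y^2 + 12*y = y*(y - 4)*(y - 3)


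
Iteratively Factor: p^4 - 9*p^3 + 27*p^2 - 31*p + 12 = (p - 1)*(p^3 - 8*p^2 + 19*p - 12) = (p - 3)*(p - 1)*(p^2 - 5*p + 4) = (p - 4)*(p - 3)*(p - 1)*(p - 1)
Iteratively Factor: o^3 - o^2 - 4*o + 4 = (o - 1)*(o^2 - 4) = (o - 2)*(o - 1)*(o + 2)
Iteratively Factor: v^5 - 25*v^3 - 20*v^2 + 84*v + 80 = (v + 4)*(v^4 - 4*v^3 - 9*v^2 + 16*v + 20) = (v - 2)*(v + 4)*(v^3 - 2*v^2 - 13*v - 10) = (v - 5)*(v - 2)*(v + 4)*(v^2 + 3*v + 2) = (v - 5)*(v - 2)*(v + 2)*(v + 4)*(v + 1)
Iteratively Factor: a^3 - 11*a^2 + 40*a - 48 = (a - 4)*(a^2 - 7*a + 12) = (a - 4)*(a - 3)*(a - 4)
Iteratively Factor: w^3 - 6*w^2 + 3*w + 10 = (w - 2)*(w^2 - 4*w - 5) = (w - 2)*(w + 1)*(w - 5)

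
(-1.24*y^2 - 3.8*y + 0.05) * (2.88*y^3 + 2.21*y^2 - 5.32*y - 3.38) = -3.5712*y^5 - 13.6844*y^4 - 1.6572*y^3 + 24.5177*y^2 + 12.578*y - 0.169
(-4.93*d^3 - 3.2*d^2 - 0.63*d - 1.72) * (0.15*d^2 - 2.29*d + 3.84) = -0.7395*d^5 + 10.8097*d^4 - 11.6977*d^3 - 11.1033*d^2 + 1.5196*d - 6.6048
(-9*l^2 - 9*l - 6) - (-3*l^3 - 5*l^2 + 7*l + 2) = 3*l^3 - 4*l^2 - 16*l - 8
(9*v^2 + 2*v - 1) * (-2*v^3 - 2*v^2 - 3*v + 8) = -18*v^5 - 22*v^4 - 29*v^3 + 68*v^2 + 19*v - 8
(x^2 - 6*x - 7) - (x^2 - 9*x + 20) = 3*x - 27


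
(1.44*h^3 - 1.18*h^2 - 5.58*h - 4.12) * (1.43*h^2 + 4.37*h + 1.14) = 2.0592*h^5 + 4.6054*h^4 - 11.4944*h^3 - 31.6214*h^2 - 24.3656*h - 4.6968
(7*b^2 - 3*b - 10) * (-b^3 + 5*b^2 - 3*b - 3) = -7*b^5 + 38*b^4 - 26*b^3 - 62*b^2 + 39*b + 30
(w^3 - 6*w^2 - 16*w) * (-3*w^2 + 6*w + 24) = -3*w^5 + 24*w^4 + 36*w^3 - 240*w^2 - 384*w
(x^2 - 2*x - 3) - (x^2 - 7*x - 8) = 5*x + 5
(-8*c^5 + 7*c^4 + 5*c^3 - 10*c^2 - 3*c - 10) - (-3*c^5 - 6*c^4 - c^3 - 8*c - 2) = -5*c^5 + 13*c^4 + 6*c^3 - 10*c^2 + 5*c - 8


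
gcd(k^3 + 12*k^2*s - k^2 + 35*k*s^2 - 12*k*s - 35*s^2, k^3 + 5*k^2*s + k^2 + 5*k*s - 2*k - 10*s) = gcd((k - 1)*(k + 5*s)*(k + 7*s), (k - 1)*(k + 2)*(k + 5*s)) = k^2 + 5*k*s - k - 5*s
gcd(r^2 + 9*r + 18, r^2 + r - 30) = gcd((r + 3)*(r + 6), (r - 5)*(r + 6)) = r + 6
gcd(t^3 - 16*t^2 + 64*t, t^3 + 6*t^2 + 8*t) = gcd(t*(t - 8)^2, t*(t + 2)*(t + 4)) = t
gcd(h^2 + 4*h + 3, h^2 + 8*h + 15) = h + 3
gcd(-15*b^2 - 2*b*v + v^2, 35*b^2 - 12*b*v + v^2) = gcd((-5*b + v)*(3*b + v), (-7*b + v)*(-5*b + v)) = -5*b + v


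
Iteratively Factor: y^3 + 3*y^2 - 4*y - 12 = (y + 3)*(y^2 - 4) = (y - 2)*(y + 3)*(y + 2)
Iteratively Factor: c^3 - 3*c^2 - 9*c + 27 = (c - 3)*(c^2 - 9) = (c - 3)*(c + 3)*(c - 3)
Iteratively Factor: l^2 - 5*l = (l)*(l - 5)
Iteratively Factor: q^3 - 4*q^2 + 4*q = (q - 2)*(q^2 - 2*q) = (q - 2)^2*(q)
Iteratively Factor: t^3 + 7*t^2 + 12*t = (t)*(t^2 + 7*t + 12) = t*(t + 3)*(t + 4)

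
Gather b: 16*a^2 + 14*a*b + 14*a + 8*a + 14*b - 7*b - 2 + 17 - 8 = 16*a^2 + 22*a + b*(14*a + 7) + 7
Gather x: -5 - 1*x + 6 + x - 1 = 0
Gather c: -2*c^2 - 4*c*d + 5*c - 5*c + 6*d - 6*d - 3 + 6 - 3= -2*c^2 - 4*c*d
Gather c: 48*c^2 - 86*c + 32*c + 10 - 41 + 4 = 48*c^2 - 54*c - 27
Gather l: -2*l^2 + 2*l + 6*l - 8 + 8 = -2*l^2 + 8*l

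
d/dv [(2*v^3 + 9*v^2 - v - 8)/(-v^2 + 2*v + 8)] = (-2*v^4 + 8*v^3 + 65*v^2 + 128*v + 8)/(v^4 - 4*v^3 - 12*v^2 + 32*v + 64)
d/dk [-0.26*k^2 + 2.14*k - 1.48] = 2.14 - 0.52*k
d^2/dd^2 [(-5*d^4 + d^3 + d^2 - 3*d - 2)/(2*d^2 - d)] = 2*(-20*d^6 + 30*d^5 - 15*d^4 - 9*d^3 - 24*d^2 + 12*d - 2)/(d^3*(8*d^3 - 12*d^2 + 6*d - 1))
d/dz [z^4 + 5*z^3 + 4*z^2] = z*(4*z^2 + 15*z + 8)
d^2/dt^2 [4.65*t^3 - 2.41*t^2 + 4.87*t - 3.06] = 27.9*t - 4.82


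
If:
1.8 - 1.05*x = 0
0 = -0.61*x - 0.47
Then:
No Solution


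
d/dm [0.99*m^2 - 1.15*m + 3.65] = 1.98*m - 1.15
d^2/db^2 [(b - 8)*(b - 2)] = 2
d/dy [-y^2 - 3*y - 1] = -2*y - 3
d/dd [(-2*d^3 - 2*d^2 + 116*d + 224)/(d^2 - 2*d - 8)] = 2*(-d^2 + 8*d - 60)/(d^2 - 8*d + 16)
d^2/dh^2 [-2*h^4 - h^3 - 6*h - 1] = 6*h*(-4*h - 1)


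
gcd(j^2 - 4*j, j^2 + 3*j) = j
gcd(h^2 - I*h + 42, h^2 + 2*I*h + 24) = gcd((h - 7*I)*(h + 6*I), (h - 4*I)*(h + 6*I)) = h + 6*I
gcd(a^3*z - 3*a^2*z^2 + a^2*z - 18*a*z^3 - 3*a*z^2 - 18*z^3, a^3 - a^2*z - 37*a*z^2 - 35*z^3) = 1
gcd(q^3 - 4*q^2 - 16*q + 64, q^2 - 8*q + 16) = q^2 - 8*q + 16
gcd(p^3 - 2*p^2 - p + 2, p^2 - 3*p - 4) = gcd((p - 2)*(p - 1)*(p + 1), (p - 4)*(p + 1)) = p + 1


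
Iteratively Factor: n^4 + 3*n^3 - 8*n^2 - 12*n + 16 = (n - 2)*(n^3 + 5*n^2 + 2*n - 8) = (n - 2)*(n + 2)*(n^2 + 3*n - 4) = (n - 2)*(n + 2)*(n + 4)*(n - 1)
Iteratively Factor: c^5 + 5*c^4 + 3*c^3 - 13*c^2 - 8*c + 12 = (c - 1)*(c^4 + 6*c^3 + 9*c^2 - 4*c - 12) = (c - 1)*(c + 2)*(c^3 + 4*c^2 + c - 6) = (c - 1)^2*(c + 2)*(c^2 + 5*c + 6) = (c - 1)^2*(c + 2)^2*(c + 3)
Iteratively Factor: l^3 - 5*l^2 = (l)*(l^2 - 5*l) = l^2*(l - 5)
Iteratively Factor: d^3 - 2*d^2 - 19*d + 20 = (d + 4)*(d^2 - 6*d + 5) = (d - 1)*(d + 4)*(d - 5)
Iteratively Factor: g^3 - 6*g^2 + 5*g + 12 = (g + 1)*(g^2 - 7*g + 12) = (g - 3)*(g + 1)*(g - 4)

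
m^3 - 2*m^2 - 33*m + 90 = (m - 5)*(m - 3)*(m + 6)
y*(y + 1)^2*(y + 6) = y^4 + 8*y^3 + 13*y^2 + 6*y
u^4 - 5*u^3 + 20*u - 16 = (u - 4)*(u - 2)*(u - 1)*(u + 2)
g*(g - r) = g^2 - g*r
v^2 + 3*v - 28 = (v - 4)*(v + 7)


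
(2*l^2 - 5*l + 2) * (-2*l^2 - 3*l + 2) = -4*l^4 + 4*l^3 + 15*l^2 - 16*l + 4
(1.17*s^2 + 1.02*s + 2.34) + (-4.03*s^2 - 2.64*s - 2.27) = -2.86*s^2 - 1.62*s + 0.0699999999999998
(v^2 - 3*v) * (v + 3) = v^3 - 9*v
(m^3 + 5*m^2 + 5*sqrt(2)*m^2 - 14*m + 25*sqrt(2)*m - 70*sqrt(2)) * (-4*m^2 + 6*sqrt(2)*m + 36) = -4*m^5 - 20*m^4 - 14*sqrt(2)*m^4 - 70*sqrt(2)*m^3 + 152*m^3 + 480*m^2 + 376*sqrt(2)*m^2 - 1344*m + 900*sqrt(2)*m - 2520*sqrt(2)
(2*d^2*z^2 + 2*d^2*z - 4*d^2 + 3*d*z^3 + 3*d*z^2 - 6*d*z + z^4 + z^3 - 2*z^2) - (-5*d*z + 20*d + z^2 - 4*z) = 2*d^2*z^2 + 2*d^2*z - 4*d^2 + 3*d*z^3 + 3*d*z^2 - d*z - 20*d + z^4 + z^3 - 3*z^2 + 4*z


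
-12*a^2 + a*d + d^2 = (-3*a + d)*(4*a + d)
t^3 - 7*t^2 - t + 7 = (t - 7)*(t - 1)*(t + 1)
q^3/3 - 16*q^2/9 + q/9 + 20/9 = (q/3 + 1/3)*(q - 5)*(q - 4/3)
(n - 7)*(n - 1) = n^2 - 8*n + 7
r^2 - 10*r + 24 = (r - 6)*(r - 4)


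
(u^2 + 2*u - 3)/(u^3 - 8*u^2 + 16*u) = (u^2 + 2*u - 3)/(u*(u^2 - 8*u + 16))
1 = 1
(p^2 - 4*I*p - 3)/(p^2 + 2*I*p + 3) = (p - 3*I)/(p + 3*I)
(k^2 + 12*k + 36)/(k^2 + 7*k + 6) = (k + 6)/(k + 1)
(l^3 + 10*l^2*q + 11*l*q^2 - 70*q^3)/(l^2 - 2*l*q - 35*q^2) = (-l^2 - 5*l*q + 14*q^2)/(-l + 7*q)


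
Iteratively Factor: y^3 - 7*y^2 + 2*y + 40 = (y - 5)*(y^2 - 2*y - 8) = (y - 5)*(y + 2)*(y - 4)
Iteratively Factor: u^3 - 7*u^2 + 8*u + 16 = (u - 4)*(u^2 - 3*u - 4) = (u - 4)^2*(u + 1)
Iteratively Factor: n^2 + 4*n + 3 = (n + 3)*(n + 1)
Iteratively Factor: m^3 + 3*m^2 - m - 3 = (m + 3)*(m^2 - 1) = (m - 1)*(m + 3)*(m + 1)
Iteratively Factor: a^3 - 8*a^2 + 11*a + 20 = (a - 5)*(a^2 - 3*a - 4) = (a - 5)*(a + 1)*(a - 4)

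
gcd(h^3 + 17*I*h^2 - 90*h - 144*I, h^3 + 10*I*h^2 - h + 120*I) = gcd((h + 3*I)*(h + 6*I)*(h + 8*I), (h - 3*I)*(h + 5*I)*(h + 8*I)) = h + 8*I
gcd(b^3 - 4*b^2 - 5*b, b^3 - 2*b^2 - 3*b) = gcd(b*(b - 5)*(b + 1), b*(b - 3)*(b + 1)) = b^2 + b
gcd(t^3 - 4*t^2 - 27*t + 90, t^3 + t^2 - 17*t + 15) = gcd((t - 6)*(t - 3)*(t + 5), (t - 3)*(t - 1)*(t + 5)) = t^2 + 2*t - 15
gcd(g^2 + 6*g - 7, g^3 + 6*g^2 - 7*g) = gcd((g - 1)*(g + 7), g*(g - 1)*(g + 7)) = g^2 + 6*g - 7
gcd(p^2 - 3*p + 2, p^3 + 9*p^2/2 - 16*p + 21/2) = p - 1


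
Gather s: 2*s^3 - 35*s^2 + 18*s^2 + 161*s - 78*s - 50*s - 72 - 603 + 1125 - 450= 2*s^3 - 17*s^2 + 33*s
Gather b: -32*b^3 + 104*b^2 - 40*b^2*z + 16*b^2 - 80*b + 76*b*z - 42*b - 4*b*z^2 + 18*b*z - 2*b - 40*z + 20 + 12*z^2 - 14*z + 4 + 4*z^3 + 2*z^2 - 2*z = -32*b^3 + b^2*(120 - 40*z) + b*(-4*z^2 + 94*z - 124) + 4*z^3 + 14*z^2 - 56*z + 24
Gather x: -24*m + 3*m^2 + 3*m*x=3*m^2 + 3*m*x - 24*m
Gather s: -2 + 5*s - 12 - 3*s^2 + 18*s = -3*s^2 + 23*s - 14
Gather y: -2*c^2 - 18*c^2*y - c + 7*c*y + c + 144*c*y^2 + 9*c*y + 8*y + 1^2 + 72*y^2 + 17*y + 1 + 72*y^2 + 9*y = -2*c^2 + y^2*(144*c + 144) + y*(-18*c^2 + 16*c + 34) + 2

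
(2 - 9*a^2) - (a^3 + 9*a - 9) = -a^3 - 9*a^2 - 9*a + 11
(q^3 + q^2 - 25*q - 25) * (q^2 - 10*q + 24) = q^5 - 9*q^4 - 11*q^3 + 249*q^2 - 350*q - 600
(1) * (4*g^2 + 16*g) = 4*g^2 + 16*g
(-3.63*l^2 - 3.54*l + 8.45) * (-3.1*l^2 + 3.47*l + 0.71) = 11.253*l^4 - 1.6221*l^3 - 41.0561*l^2 + 26.8081*l + 5.9995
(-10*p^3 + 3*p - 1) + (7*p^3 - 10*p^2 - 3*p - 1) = -3*p^3 - 10*p^2 - 2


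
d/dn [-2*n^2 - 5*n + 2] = -4*n - 5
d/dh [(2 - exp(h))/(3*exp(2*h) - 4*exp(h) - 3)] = (3*exp(2*h) - 12*exp(h) + 11)*exp(h)/(9*exp(4*h) - 24*exp(3*h) - 2*exp(2*h) + 24*exp(h) + 9)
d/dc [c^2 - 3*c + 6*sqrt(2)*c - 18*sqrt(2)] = 2*c - 3 + 6*sqrt(2)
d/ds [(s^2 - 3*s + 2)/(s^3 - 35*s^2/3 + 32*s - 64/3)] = 9*s*(4 - s)/(9*s^4 - 192*s^3 + 1408*s^2 - 4096*s + 4096)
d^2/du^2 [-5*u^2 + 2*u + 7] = -10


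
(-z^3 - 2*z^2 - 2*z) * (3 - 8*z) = 8*z^4 + 13*z^3 + 10*z^2 - 6*z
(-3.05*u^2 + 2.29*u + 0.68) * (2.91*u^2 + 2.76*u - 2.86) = -8.8755*u^4 - 1.7541*u^3 + 17.0222*u^2 - 4.6726*u - 1.9448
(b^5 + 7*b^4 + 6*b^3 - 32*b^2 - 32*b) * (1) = b^5 + 7*b^4 + 6*b^3 - 32*b^2 - 32*b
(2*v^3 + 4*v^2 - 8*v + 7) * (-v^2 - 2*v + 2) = -2*v^5 - 8*v^4 + 4*v^3 + 17*v^2 - 30*v + 14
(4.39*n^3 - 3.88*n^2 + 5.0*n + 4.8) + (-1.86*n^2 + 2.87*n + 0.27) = 4.39*n^3 - 5.74*n^2 + 7.87*n + 5.07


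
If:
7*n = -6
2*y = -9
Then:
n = -6/7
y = -9/2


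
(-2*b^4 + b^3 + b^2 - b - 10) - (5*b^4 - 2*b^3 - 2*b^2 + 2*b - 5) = -7*b^4 + 3*b^3 + 3*b^2 - 3*b - 5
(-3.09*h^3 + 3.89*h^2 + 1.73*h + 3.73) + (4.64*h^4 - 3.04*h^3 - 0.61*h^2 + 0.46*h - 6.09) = 4.64*h^4 - 6.13*h^3 + 3.28*h^2 + 2.19*h - 2.36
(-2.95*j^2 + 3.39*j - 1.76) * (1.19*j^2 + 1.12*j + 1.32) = -3.5105*j^4 + 0.730099999999999*j^3 - 2.1916*j^2 + 2.5036*j - 2.3232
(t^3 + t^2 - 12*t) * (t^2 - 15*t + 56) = t^5 - 14*t^4 + 29*t^3 + 236*t^2 - 672*t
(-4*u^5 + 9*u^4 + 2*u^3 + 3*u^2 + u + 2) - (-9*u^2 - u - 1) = -4*u^5 + 9*u^4 + 2*u^3 + 12*u^2 + 2*u + 3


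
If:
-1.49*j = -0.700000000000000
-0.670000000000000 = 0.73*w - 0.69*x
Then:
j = 0.47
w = 0.945205479452055*x - 0.917808219178082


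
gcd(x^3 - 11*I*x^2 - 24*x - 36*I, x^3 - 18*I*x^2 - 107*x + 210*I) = x - 6*I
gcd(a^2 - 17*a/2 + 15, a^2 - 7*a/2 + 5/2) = a - 5/2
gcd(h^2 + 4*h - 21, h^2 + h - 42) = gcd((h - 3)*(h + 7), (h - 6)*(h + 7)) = h + 7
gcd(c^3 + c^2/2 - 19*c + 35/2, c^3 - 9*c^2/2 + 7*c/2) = c^2 - 9*c/2 + 7/2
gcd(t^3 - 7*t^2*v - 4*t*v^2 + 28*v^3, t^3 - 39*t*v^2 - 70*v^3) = t^2 - 5*t*v - 14*v^2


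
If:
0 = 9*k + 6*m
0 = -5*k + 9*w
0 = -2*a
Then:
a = 0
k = 9*w/5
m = -27*w/10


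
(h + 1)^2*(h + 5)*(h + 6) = h^4 + 13*h^3 + 53*h^2 + 71*h + 30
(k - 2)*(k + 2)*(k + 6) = k^3 + 6*k^2 - 4*k - 24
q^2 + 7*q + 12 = (q + 3)*(q + 4)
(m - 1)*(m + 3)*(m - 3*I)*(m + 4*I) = m^4 + 2*m^3 + I*m^3 + 9*m^2 + 2*I*m^2 + 24*m - 3*I*m - 36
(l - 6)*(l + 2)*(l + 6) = l^3 + 2*l^2 - 36*l - 72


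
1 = 1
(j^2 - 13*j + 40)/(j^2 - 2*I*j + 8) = (j^2 - 13*j + 40)/(j^2 - 2*I*j + 8)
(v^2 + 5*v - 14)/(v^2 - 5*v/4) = 4*(v^2 + 5*v - 14)/(v*(4*v - 5))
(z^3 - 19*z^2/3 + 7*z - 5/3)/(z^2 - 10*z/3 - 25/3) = (3*z^2 - 4*z + 1)/(3*z + 5)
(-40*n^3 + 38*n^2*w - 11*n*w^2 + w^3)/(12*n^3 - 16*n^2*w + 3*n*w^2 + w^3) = (20*n^2 - 9*n*w + w^2)/(-6*n^2 + 5*n*w + w^2)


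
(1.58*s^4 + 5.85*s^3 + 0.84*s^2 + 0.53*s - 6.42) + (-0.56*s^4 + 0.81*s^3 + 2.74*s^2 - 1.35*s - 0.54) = 1.02*s^4 + 6.66*s^3 + 3.58*s^2 - 0.82*s - 6.96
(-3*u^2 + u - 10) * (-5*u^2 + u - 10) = 15*u^4 - 8*u^3 + 81*u^2 - 20*u + 100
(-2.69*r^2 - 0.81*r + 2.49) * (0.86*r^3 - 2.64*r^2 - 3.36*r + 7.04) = -2.3134*r^5 + 6.405*r^4 + 13.3182*r^3 - 22.7896*r^2 - 14.0688*r + 17.5296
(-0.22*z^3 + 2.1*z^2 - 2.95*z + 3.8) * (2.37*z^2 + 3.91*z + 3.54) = -0.5214*z^5 + 4.1168*z^4 + 0.440699999999999*z^3 + 4.9055*z^2 + 4.415*z + 13.452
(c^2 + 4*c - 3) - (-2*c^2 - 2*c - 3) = 3*c^2 + 6*c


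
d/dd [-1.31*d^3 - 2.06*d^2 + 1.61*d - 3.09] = -3.93*d^2 - 4.12*d + 1.61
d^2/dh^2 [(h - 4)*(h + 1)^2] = 6*h - 4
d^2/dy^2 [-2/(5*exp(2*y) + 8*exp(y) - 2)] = 8*((5*exp(y) + 2)*(5*exp(2*y) + 8*exp(y) - 2) - 2*(5*exp(y) + 4)^2*exp(y))*exp(y)/(5*exp(2*y) + 8*exp(y) - 2)^3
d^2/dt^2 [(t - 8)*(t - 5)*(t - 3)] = 6*t - 32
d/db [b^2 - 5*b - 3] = 2*b - 5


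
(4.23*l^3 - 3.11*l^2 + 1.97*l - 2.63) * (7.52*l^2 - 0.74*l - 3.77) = 31.8096*l^5 - 26.5174*l^4 + 1.1687*l^3 - 9.5107*l^2 - 5.4807*l + 9.9151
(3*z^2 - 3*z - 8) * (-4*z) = -12*z^3 + 12*z^2 + 32*z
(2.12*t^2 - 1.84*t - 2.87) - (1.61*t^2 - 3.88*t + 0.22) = 0.51*t^2 + 2.04*t - 3.09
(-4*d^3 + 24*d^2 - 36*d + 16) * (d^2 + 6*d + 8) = -4*d^5 + 76*d^3 - 8*d^2 - 192*d + 128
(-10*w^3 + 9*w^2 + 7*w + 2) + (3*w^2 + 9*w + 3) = -10*w^3 + 12*w^2 + 16*w + 5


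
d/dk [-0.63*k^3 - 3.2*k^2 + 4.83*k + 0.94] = -1.89*k^2 - 6.4*k + 4.83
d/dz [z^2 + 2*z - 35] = 2*z + 2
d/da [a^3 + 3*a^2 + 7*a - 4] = 3*a^2 + 6*a + 7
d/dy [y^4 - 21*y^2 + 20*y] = 4*y^3 - 42*y + 20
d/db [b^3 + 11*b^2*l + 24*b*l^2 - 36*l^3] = 3*b^2 + 22*b*l + 24*l^2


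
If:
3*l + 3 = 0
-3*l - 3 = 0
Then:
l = -1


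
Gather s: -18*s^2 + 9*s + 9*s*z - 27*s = -18*s^2 + s*(9*z - 18)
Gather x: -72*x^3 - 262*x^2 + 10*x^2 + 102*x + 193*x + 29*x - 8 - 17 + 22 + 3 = -72*x^3 - 252*x^2 + 324*x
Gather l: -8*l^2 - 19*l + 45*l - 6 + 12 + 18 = -8*l^2 + 26*l + 24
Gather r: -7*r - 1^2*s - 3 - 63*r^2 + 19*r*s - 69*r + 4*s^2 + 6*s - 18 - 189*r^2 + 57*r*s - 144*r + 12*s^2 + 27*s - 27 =-252*r^2 + r*(76*s - 220) + 16*s^2 + 32*s - 48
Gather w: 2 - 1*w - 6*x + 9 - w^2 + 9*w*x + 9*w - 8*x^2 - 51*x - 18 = -w^2 + w*(9*x + 8) - 8*x^2 - 57*x - 7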